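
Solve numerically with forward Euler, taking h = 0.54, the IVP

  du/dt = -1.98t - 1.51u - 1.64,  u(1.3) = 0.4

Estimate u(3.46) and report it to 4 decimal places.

-4.7520

Euler: u_{n+1} = u_n + h·f(t_n, u_n).
t=1.300000, u=0.400000: f=-4.818000 → u ← 0.400000 + 0.54·(-4.818000) = -2.201720
t=1.840000, u=-2.201720: f=-1.958603 → u ← -2.201720 + 0.54·(-1.958603) = -3.259366
t=2.380000, u=-3.259366: f=-1.430758 → u ← -3.259366 + 0.54·(-1.430758) = -4.031975
t=2.920000, u=-4.031975: f=-1.333318 → u ← -4.031975 + 0.54·(-1.333318) = -4.751967
u(3.46) ≈ -4.7520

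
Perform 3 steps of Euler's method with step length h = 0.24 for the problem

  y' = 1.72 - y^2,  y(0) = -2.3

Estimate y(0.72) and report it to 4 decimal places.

Euler: y_{n+1} = y_n + h·f(s_n, y_n).
s=0.000000, y=-2.300000: f=-3.570000 → y ← -2.300000 + 0.24·(-3.570000) = -3.156800
s=0.240000, y=-3.156800: f=-8.245386 → y ← -3.156800 + 0.24·(-8.245386) = -5.135693
s=0.480000, y=-5.135693: f=-24.655339 → y ← -5.135693 + 0.24·(-24.655339) = -11.052974
y(0.72) ≈ -11.0530

-11.0530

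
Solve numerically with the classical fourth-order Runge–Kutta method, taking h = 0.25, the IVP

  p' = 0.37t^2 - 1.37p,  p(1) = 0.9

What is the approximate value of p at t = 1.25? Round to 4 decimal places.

RK4: k1 = f(t_n, p_n); k2 = f(t_n + h/2, p_n + (h/2)·k1); k3 = f(t_n + h/2, p_n + (h/2)·k2); k4 = f(t_n + h, p_n + h·k3); p_{n+1} = p_n + (h/6)·(k1 + 2k2 + 2k3 + k4).
t=1.000000, p=0.900000:
  k1 = f(1.000000, 0.900000) = -0.863000
  k2 = f(1.125000, 0.792125) = -0.616930
  k3 = f(1.125000, 0.822884) = -0.659069
  k4 = f(1.250000, 0.735233) = -0.429144
  p ← 0.900000 + (0.25/6)·(k1 + 2k2 + 2k3 + k4) = 0.739827
p(1.25) ≈ 0.7398

0.7398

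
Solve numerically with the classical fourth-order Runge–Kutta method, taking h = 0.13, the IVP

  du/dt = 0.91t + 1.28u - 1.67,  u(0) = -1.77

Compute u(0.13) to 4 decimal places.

RK4: k1 = f(t_n, u_n); k2 = f(t_n + h/2, u_n + (h/2)·k1); k3 = f(t_n + h/2, u_n + (h/2)·k2); k4 = f(t_n + h, u_n + h·k3); u_{n+1} = u_n + (h/6)·(k1 + 2k2 + 2k3 + k4).
t=0.000000, u=-1.770000:
  k1 = f(0.000000, -1.770000) = -3.935600
  k2 = f(0.065000, -2.025814) = -4.203892
  k3 = f(0.065000, -2.043253) = -4.226214
  k4 = f(0.130000, -2.319408) = -4.520542
  u ← -1.770000 + (0.13/6)·(k1 + 2k2 + 2k3 + k4) = -2.318521
u(0.13) ≈ -2.3185

-2.3185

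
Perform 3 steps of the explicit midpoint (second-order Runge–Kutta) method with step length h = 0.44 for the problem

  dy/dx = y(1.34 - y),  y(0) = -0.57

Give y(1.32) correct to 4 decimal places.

-59.3077

Midpoint: k1 = f(x_n, y_n); k2 = f(x_n + h/2, y_n + (h/2)·k1); y_{n+1} = y_n + h·k2.
x=0.000000, y=-0.570000:
  k1 = f(0.000000, -0.570000) = -1.088700
  k2 = f(0.220000, -0.809514) = -1.740062
  y ← -0.570000 + 0.44·(-1.740062) = -1.335627
x=0.440000, y=-1.335627:
  k1 = f(0.440000, -1.335627) = -3.573640
  k2 = f(0.660000, -2.121828) = -7.345403
  y ← -1.335627 + 0.44·(-7.345403) = -4.567605
x=0.880000, y=-4.567605:
  k1 = f(0.880000, -4.567605) = -26.983603
  k2 = f(1.100000, -10.503997) = -124.409315
  y ← -4.567605 + 0.44·(-124.409315) = -59.307703
y(1.32) ≈ -59.3077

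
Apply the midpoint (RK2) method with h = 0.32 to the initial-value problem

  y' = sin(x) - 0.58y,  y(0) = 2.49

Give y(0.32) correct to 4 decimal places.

Midpoint: k1 = f(x_n, y_n); k2 = f(x_n + h/2, y_n + (h/2)·k1); y_{n+1} = y_n + h·k2.
x=0.000000, y=2.490000:
  k1 = f(0.000000, 2.490000) = -1.444200
  k2 = f(0.160000, 2.258928) = -1.150860
  y ← 2.490000 + 0.32·(-1.150860) = 2.121725
y(0.32) ≈ 2.1217

2.1217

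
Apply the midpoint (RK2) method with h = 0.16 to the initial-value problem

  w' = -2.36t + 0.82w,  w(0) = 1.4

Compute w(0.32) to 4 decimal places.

1.6898

Midpoint: k1 = f(t_n, w_n); k2 = f(t_n + h/2, w_n + (h/2)·k1); w_{n+1} = w_n + h·k2.
t=0.000000, w=1.400000:
  k1 = f(0.000000, 1.400000) = 1.148000
  k2 = f(0.080000, 1.491840) = 1.034509
  w ← 1.400000 + 0.16·1.034509 = 1.565521
t=0.160000, w=1.565521:
  k1 = f(0.160000, 1.565521) = 0.906128
  k2 = f(0.240000, 1.638012) = 0.776770
  w ← 1.565521 + 0.16·0.776770 = 1.689805
w(0.32) ≈ 1.6898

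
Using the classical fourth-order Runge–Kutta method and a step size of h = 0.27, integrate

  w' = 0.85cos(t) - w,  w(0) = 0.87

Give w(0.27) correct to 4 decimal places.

0.8627

RK4: k1 = f(t_n, w_n); k2 = f(t_n + h/2, w_n + (h/2)·k1); k3 = f(t_n + h/2, w_n + (h/2)·k2); k4 = f(t_n + h, w_n + h·k3); w_{n+1} = w_n + (h/6)·(k1 + 2k2 + 2k3 + k4).
t=0.000000, w=0.870000:
  k1 = f(0.000000, 0.870000) = -0.020000
  k2 = f(0.135000, 0.867300) = -0.025034
  k3 = f(0.135000, 0.866620) = -0.024354
  k4 = f(0.270000, 0.863424) = -0.044219
  w ← 0.870000 + (0.27/6)·(k1 + 2k2 + 2k3 + k4) = 0.862665
w(0.27) ≈ 0.8627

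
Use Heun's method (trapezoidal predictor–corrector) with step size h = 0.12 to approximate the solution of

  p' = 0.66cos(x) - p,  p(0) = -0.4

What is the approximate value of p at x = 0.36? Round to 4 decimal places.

-0.0852

Heun: k1 = f(x_n, p_n); k2 = f(x_n + h, p_n + h·k1); p_{n+1} = p_n + (h/2)·(k1 + k2).
x=0.000000, p=-0.400000:
  k1 = f(0.000000, -0.400000) = 1.060000
  k2 = f(0.120000, -0.272800) = 0.928054
  p ← -0.400000 + (0.12/2)·(1.060000 + 0.928054) = -0.280717
x=0.120000, p=-0.280717:
  k1 = f(0.120000, -0.280717) = 0.935970
  k2 = f(0.240000, -0.168400) = 0.809483
  p ← -0.280717 + (0.12/2)·(0.935970 + 0.809483) = -0.175990
x=0.240000, p=-0.175990:
  k1 = f(0.240000, -0.175990) = 0.817073
  k2 = f(0.360000, -0.077941) = 0.695633
  p ← -0.175990 + (0.12/2)·(0.817073 + 0.695633) = -0.085227
p(0.36) ≈ -0.0852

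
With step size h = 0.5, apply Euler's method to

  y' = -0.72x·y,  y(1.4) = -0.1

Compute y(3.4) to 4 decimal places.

0.0001

Euler: y_{n+1} = y_n + h·f(x_n, y_n).
x=1.400000, y=-0.100000: f=0.100800 → y ← -0.100000 + 0.5·0.100800 = -0.049600
x=1.900000, y=-0.049600: f=0.067853 → y ← -0.049600 + 0.5·0.067853 = -0.015674
x=2.400000, y=-0.015674: f=0.027084 → y ← -0.015674 + 0.5·0.027084 = -0.002132
x=2.900000, y=-0.002132: f=0.004451 → y ← -0.002132 + 0.5·0.004451 = 0.000094
y(3.4) ≈ 0.0001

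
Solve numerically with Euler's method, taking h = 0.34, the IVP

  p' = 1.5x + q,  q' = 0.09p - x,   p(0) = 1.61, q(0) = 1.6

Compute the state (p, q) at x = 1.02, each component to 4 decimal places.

3.7788, 1.4568

Euler on (p,q): p_{n+1} = p_n + h·p', q_{n+1} = q_n + h·q'.
0.000000: (1.610000, 1.600000); f=(1.600000, 0.144900) → (2.154000, 1.649266)
0.340000: (2.154000, 1.649266); f=(2.159266, -0.146140) → (2.888150, 1.599578)
0.680000: (2.888150, 1.599578); f=(2.619578, -0.420066) → (3.778807, 1.456756)
(p(1.02), q(1.02)) ≈ (3.7788, 1.4568)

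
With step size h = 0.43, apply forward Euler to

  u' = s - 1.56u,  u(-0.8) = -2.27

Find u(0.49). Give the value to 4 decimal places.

-0.1448

Euler: u_{n+1} = u_n + h·f(s_n, u_n).
s=-0.800000, u=-2.270000: f=2.741200 → u ← -2.270000 + 0.43·2.741200 = -1.091284
s=-0.370000, u=-1.091284: f=1.332403 → u ← -1.091284 + 0.43·1.332403 = -0.518351
s=0.060000, u=-0.518351: f=0.868627 → u ← -0.518351 + 0.43·0.868627 = -0.144841
u(0.49) ≈ -0.1448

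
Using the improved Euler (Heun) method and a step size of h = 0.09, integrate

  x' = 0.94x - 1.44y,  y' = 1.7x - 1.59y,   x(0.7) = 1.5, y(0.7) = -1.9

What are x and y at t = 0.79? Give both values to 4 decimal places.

1.8564, -1.4059

Heun on (x,y): k1 = f(t_n, state_n); k2 = f(t_n + h, state_n + h·k1); state_{n+1} = state_n + (h/2)·(k1 + k2).
0.700000: (1.500000, -1.900000)
  k1 = (4.146000, 5.571000)
  predictor → (1.873140, -1.398610)
  k2 = (3.774750, 5.408128)
  → (1.856434, -1.405939)
(x(0.79), y(0.79)) ≈ (1.8564, -1.4059)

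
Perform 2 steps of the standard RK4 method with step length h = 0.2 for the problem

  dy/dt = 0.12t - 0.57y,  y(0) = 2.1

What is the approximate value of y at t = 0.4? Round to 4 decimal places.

1.6808

RK4: k1 = f(t_n, y_n); k2 = f(t_n + h/2, y_n + (h/2)·k1); k3 = f(t_n + h/2, y_n + (h/2)·k2); k4 = f(t_n + h, y_n + h·k3); y_{n+1} = y_n + (h/6)·(k1 + 2k2 + 2k3 + k4).
t=0.000000, y=2.100000:
  k1 = f(0.000000, 2.100000) = -1.197000
  k2 = f(0.100000, 1.980300) = -1.116771
  k3 = f(0.100000, 1.988323) = -1.121344
  k4 = f(0.200000, 1.875731) = -1.045167
  y ← 2.100000 + (0.2/6)·(k1 + 2k2 + 2k3 + k4) = 1.876053
t=0.200000, y=1.876053:
  k1 = f(0.200000, 1.876053) = -1.045350
  k2 = f(0.300000, 1.771518) = -0.973765
  k3 = f(0.300000, 1.778677) = -0.977846
  k4 = f(0.400000, 1.680484) = -0.909876
  y ← 1.876053 + (0.2/6)·(k1 + 2k2 + 2k3 + k4) = 1.680772
y(0.4) ≈ 1.6808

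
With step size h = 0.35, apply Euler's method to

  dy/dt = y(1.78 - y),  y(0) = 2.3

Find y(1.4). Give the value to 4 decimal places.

1.7847

Euler: y_{n+1} = y_n + h·f(t_n, y_n).
t=0.000000, y=2.300000: f=-1.196000 → y ← 2.300000 + 0.35·(-1.196000) = 1.881400
t=0.350000, y=1.881400: f=-0.190774 → y ← 1.881400 + 0.35·(-0.190774) = 1.814629
t=0.700000, y=1.814629: f=-0.062839 → y ← 1.814629 + 0.35·(-0.062839) = 1.792635
t=1.050000, y=1.792635: f=-0.022651 → y ← 1.792635 + 0.35·(-0.022651) = 1.784708
y(1.4) ≈ 1.7847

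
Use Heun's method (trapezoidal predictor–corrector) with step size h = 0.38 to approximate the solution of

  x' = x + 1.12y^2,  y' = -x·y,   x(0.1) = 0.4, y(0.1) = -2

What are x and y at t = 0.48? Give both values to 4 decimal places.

2.3676, -1.1215

Heun on (x,y): k1 = f(t_n, state_n); k2 = f(t_n + h, state_n + h·k1); state_{n+1} = state_n + (h/2)·(k1 + k2).
0.100000: (0.400000, -2.000000)
  k1 = (4.880000, 0.800000)
  predictor → (2.254400, -1.696000)
  k2 = (5.475986, 3.823462)
  → (2.367637, -1.121542)
(x(0.48), y(0.48)) ≈ (2.3676, -1.1215)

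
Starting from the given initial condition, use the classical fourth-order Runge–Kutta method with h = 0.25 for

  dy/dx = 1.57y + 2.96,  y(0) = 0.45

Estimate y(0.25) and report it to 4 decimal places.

RK4: k1 = f(x_n, y_n); k2 = f(x_n + h/2, y_n + (h/2)·k1); k3 = f(x_n + h/2, y_n + (h/2)·k2); k4 = f(x_n + h, y_n + h·k3); y_{n+1} = y_n + (h/6)·(k1 + 2k2 + 2k3 + k4).
x=0.000000, y=0.450000:
  k1 = f(0.000000, 0.450000) = 3.666500
  k2 = f(0.125000, 0.908313) = 4.386051
  k3 = f(0.125000, 0.998256) = 4.527262
  k4 = f(0.250000, 1.581816) = 5.443451
  y ← 0.450000 + (0.25/6)·(k1 + 2k2 + 2k3 + k4) = 1.572357
y(0.25) ≈ 1.5724

1.5724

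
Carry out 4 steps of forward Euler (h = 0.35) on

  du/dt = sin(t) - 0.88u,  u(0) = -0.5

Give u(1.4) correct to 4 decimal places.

Euler: u_{n+1} = u_n + h·f(t_n, u_n).
t=0.000000, u=-0.500000: f=0.440000 → u ← -0.500000 + 0.35·0.440000 = -0.346000
t=0.350000, u=-0.346000: f=0.647378 → u ← -0.346000 + 0.35·0.647378 = -0.119418
t=0.700000, u=-0.119418: f=0.749305 → u ← -0.119418 + 0.35·0.749305 = 0.142839
t=1.050000, u=0.142839: f=0.741725 → u ← 0.142839 + 0.35·0.741725 = 0.402443
u(1.4) ≈ 0.4024

0.4024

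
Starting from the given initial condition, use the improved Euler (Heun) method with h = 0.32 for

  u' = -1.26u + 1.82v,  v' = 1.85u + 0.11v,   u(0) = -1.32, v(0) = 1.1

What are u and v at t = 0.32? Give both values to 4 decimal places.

-0.5999, 0.6914

Heun on (u,v): k1 = f(t_n, state_n); k2 = f(t_n + h, state_n + h·k1); state_{n+1} = state_n + (h/2)·(k1 + k2).
0.000000: (-1.320000, 1.100000)
  k1 = (3.665200, -2.321000)
  predictor → (-0.147136, 0.357280)
  k2 = (0.835641, -0.232901)
  → (-0.599865, 0.691376)
(u(0.32), v(0.32)) ≈ (-0.5999, 0.6914)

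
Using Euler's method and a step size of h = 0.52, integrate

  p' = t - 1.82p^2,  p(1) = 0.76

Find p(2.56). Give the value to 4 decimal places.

Euler: p_{n+1} = p_n + h·f(t_n, p_n).
t=1.000000, p=0.760000: f=-0.051232 → p ← 0.760000 + 0.52·(-0.051232) = 0.733359
t=1.520000, p=0.733359: f=0.541175 → p ← 0.733359 + 0.52·0.541175 = 1.014770
t=2.040000, p=1.014770: f=0.165839 → p ← 1.014770 + 0.52·0.165839 = 1.101007
p(2.56) ≈ 1.1010

1.1010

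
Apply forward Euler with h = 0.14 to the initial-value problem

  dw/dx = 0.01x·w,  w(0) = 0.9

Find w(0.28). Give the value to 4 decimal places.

Euler: w_{n+1} = w_n + h·f(x_n, w_n).
x=0.000000, w=0.900000: f=0.000000 → w ← 0.900000 + 0.14·0.000000 = 0.900000
x=0.140000, w=0.900000: f=0.001260 → w ← 0.900000 + 0.14·0.001260 = 0.900176
w(0.28) ≈ 0.9002

0.9002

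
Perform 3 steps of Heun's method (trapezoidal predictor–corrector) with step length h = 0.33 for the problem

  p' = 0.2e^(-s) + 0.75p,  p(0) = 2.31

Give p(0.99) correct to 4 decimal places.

Heun: k1 = f(s_n, p_n); k2 = f(s_n + h, p_n + h·k1); p_{n+1} = p_n + (h/2)·(k1 + k2).
s=0.000000, p=2.310000:
  k1 = f(0.000000, 2.310000) = 1.932500
  k2 = f(0.330000, 2.947725) = 2.354578
  p ← 2.310000 + (0.33/2)·(1.932500 + 2.354578) = 3.017368
s=0.330000, p=3.017368:
  k1 = f(0.330000, 3.017368) = 2.406811
  k2 = f(0.660000, 3.811615) = 2.962082
  p ← 3.017368 + (0.33/2)·(2.406811 + 2.962082) = 3.903235
s=0.660000, p=3.903235:
  k1 = f(0.660000, 3.903235) = 3.030797
  k2 = f(0.990000, 4.903398) = 3.751864
  p ← 3.903235 + (0.33/2)·(3.030797 + 3.751864) = 5.022374
p(0.99) ≈ 5.0224

5.0224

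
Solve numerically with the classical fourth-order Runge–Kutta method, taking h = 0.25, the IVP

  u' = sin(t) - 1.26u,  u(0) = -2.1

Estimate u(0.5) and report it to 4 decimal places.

RK4: k1 = f(t_n, u_n); k2 = f(t_n + h/2, u_n + (h/2)·k1); k3 = f(t_n + h/2, u_n + (h/2)·k2); k4 = f(t_n + h, u_n + h·k3); u_{n+1} = u_n + (h/6)·(k1 + 2k2 + 2k3 + k4).
t=0.000000, u=-2.100000:
  k1 = f(0.000000, -2.100000) = 2.646000
  k2 = f(0.125000, -1.769250) = 2.353930
  k3 = f(0.125000, -1.805759) = 2.399931
  k4 = f(0.250000, -1.500017) = 2.137426
  u ← -2.100000 + (0.25/6)·(k1 + 2k2 + 2k3 + k4) = -1.504536
t=0.250000, u=-1.504536:
  k1 = f(0.250000, -1.504536) = 2.143119
  k2 = f(0.375000, -1.236646) = 1.924446
  k3 = f(0.375000, -1.263980) = 1.958887
  k4 = f(0.500000, -1.014814) = 1.758091
  u ← -1.504536 + (0.25/6)·(k1 + 2k2 + 2k3 + k4) = -1.018374
u(0.5) ≈ -1.0184

-1.0184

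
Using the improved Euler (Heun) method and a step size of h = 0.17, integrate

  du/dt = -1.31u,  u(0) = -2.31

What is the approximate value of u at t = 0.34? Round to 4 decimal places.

Heun: k1 = f(t_n, u_n); k2 = f(t_n + h, u_n + h·k1); u_{n+1} = u_n + (h/2)·(k1 + k2).
t=0.000000, u=-2.310000:
  k1 = f(0.000000, -2.310000) = 3.026100
  k2 = f(0.170000, -1.795563) = 2.352188
  u ← -2.310000 + (0.17/2)·(3.026100 + 2.352188) = -1.852846
t=0.170000, u=-1.852846:
  k1 = f(0.170000, -1.852846) = 2.427228
  k2 = f(0.340000, -1.440217) = 1.886684
  u ← -1.852846 + (0.17/2)·(2.427228 + 1.886684) = -1.486163
u(0.34) ≈ -1.4862

-1.4862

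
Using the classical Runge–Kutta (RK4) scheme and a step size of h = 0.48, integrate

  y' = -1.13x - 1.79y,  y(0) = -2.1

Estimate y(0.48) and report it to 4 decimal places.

-0.9974

RK4: k1 = f(x_n, y_n); k2 = f(x_n + h/2, y_n + (h/2)·k1); k3 = f(x_n + h/2, y_n + (h/2)·k2); k4 = f(x_n + h, y_n + h·k3); y_{n+1} = y_n + (h/6)·(k1 + 2k2 + 2k3 + k4).
x=0.000000, y=-2.100000:
  k1 = f(0.000000, -2.100000) = 3.759000
  k2 = f(0.240000, -1.197840) = 1.872934
  k3 = f(0.240000, -1.650496) = 2.683188
  k4 = f(0.480000, -0.812070) = 0.911205
  y ← -2.100000 + (0.48/6)·(k1 + 2k2 + 2k3 + k4) = -0.997404
y(0.48) ≈ -0.9974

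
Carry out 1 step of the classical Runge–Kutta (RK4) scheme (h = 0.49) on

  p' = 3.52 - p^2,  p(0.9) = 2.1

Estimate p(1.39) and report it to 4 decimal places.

1.9404

RK4: k1 = f(t_n, p_n); k2 = f(t_n + h/2, p_n + (h/2)·k1); k3 = f(t_n + h/2, p_n + (h/2)·k2); k4 = f(t_n + h, p_n + h·k3); p_{n+1} = p_n + (h/6)·(k1 + 2k2 + 2k3 + k4).
t=0.900000, p=2.100000:
  k1 = f(0.900000, 2.100000) = -0.890000
  k2 = f(1.145000, 1.881950) = -0.021736
  k3 = f(1.145000, 2.094675) = -0.867662
  k4 = f(1.390000, 1.674846) = 0.714893
  p ← 2.100000 + (0.49/6)·(k1 + 2k2 + 2k3 + k4) = 1.940431
p(1.39) ≈ 1.9404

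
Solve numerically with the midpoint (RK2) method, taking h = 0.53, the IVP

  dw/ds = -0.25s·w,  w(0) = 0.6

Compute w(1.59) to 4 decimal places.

Midpoint: k1 = f(s_n, w_n); k2 = f(s_n + h/2, w_n + (h/2)·k1); w_{n+1} = w_n + h·k2.
s=0.000000, w=0.600000:
  k1 = f(0.000000, 0.600000) = 0.000000
  k2 = f(0.265000, 0.600000) = -0.039750
  w ← 0.600000 + 0.53·(-0.039750) = 0.578932
s=0.530000, w=0.578932:
  k1 = f(0.530000, 0.578932) = -0.076709
  k2 = f(0.795000, 0.558605) = -0.111023
  w ← 0.578932 + 0.53·(-0.111023) = 0.520090
s=1.060000, w=0.520090:
  k1 = f(1.060000, 0.520090) = -0.137824
  k2 = f(1.325000, 0.483567) = -0.160182
  w ← 0.520090 + 0.53·(-0.160182) = 0.435194
w(1.59) ≈ 0.4352

0.4352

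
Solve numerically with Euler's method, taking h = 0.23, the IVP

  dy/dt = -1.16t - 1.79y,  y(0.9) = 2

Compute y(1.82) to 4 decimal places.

-0.5513

Euler: y_{n+1} = y_n + h·f(t_n, y_n).
t=0.900000, y=2.000000: f=-4.624000 → y ← 2.000000 + 0.23·(-4.624000) = 0.936480
t=1.130000, y=0.936480: f=-2.987099 → y ← 0.936480 + 0.23·(-2.987099) = 0.249447
t=1.360000, y=0.249447: f=-2.024110 → y ← 0.249447 + 0.23·(-2.024110) = -0.216098
t=1.590000, y=-0.216098: f=-1.457584 → y ← -0.216098 + 0.23·(-1.457584) = -0.551343
y(1.82) ≈ -0.5513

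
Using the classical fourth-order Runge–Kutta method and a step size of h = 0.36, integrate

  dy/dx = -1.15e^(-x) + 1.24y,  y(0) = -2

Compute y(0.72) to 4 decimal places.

RK4: k1 = f(x_n, y_n); k2 = f(x_n + h/2, y_n + (h/2)·k1); k3 = f(x_n + h/2, y_n + (h/2)·k2); k4 = f(x_n + h, y_n + h·k3); y_{n+1} = y_n + (h/6)·(k1 + 2k2 + 2k3 + k4).
x=0.000000, y=-2.000000:
  k1 = f(0.000000, -2.000000) = -3.630000
  k2 = f(0.180000, -2.653400) = -4.250777
  k3 = f(0.180000, -2.765140) = -4.389334
  k4 = f(0.360000, -3.580160) = -5.241727
  y ← -2.000000 + (0.36/6)·(k1 + 2k2 + 2k3 + k4) = -3.569117
x=0.360000, y=-3.569117:
  k1 = f(0.360000, -3.569117) = -5.228033
  k2 = f(0.540000, -4.510163) = -6.262762
  k3 = f(0.540000, -4.696414) = -6.493714
  k4 = f(0.720000, -5.906854) = -7.884264
  y ← -3.569117 + (0.36/6)·(k1 + 2k2 + 2k3 + k4) = -5.886632
y(0.72) ≈ -5.8866

-5.8866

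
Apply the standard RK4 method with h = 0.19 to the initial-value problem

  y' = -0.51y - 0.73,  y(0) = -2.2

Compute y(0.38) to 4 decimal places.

RK4: k1 = f(t_n, y_n); k2 = f(t_n + h/2, y_n + (h/2)·k1); k3 = f(t_n + h/2, y_n + (h/2)·k2); k4 = f(t_n + h, y_n + h·k3); y_{n+1} = y_n + (h/6)·(k1 + 2k2 + 2k3 + k4).
t=0.000000, y=-2.200000:
  k1 = f(0.000000, -2.200000) = 0.392000
  k2 = f(0.095000, -2.162760) = 0.373008
  k3 = f(0.095000, -2.164564) = 0.373928
  k4 = f(0.190000, -2.128954) = 0.355766
  y ← -2.200000 + (0.19/6)·(k1 + 2k2 + 2k3 + k4) = -2.129015
t=0.190000, y=-2.129015:
  k1 = f(0.190000, -2.129015) = 0.355798
  k2 = f(0.285000, -2.095214) = 0.338559
  k3 = f(0.285000, -2.096852) = 0.339394
  k4 = f(0.380000, -2.064530) = 0.322910
  y ← -2.129015 + (0.19/6)·(k1 + 2k2 + 2k3 + k4) = -2.064585
y(0.38) ≈ -2.0646

-2.0646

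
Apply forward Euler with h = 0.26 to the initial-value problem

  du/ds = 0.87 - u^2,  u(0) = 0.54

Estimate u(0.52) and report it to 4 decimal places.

Euler: u_{n+1} = u_n + h·f(s_n, u_n).
s=0.000000, u=0.540000: f=0.578400 → u ← 0.540000 + 0.26·0.578400 = 0.690384
s=0.260000, u=0.690384: f=0.393370 → u ← 0.690384 + 0.26·0.393370 = 0.792660
u(0.52) ≈ 0.7927

0.7927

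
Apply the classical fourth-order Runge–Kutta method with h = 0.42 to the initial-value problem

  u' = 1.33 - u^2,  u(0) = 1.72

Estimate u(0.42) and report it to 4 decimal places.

1.3458

RK4: k1 = f(x_n, u_n); k2 = f(x_n + h/2, u_n + (h/2)·k1); k3 = f(x_n + h/2, u_n + (h/2)·k2); k4 = f(x_n + h, u_n + h·k3); u_{n+1} = u_n + (h/6)·(k1 + 2k2 + 2k3 + k4).
x=0.000000, u=1.720000:
  k1 = f(0.000000, 1.720000) = -1.628400
  k2 = f(0.210000, 1.378036) = -0.568983
  k3 = f(0.210000, 1.600514) = -1.231644
  k4 = f(0.420000, 1.202710) = -0.116511
  u ← 1.720000 + (0.42/6)·(k1 + 2k2 + 2k3 + k4) = 1.345769
u(0.42) ≈ 1.3458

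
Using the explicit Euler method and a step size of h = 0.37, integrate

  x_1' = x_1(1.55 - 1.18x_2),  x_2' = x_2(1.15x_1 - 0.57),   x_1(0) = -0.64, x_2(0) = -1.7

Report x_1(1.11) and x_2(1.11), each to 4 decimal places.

-4.7402, 0.0620

Euler on (x_1,x_2): x_1_{n+1} = x_1_n + h·x_1', x_2_{n+1} = x_2_n + h·x_2'.
0.000000: (-0.640000, -1.700000); f=(-2.275840, 2.220200) → (-1.482061, -0.878526)
0.370000: (-1.482061, -0.878526); f=(-3.833588, 1.998093) → (-2.900489, -0.139232)
0.740000: (-2.900489, -0.139232); f=(-4.972288, 0.543777) → (-4.740235, 0.061966)
(x_1(1.11), x_2(1.11)) ≈ (-4.7402, 0.0620)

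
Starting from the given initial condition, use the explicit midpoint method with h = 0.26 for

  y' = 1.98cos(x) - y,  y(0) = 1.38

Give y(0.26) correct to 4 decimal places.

1.5114

Midpoint: k1 = f(x_n, y_n); k2 = f(x_n + h/2, y_n + (h/2)·k1); y_{n+1} = y_n + h·k2.
x=0.000000, y=1.380000:
  k1 = f(0.000000, 1.380000) = 0.600000
  k2 = f(0.130000, 1.458000) = 0.505293
  y ← 1.380000 + 0.26·0.505293 = 1.511376
y(0.26) ≈ 1.5114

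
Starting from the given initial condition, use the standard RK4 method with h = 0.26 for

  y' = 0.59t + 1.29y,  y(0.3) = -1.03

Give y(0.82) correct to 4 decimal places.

-1.7822

RK4: k1 = f(t_n, y_n); k2 = f(t_n + h/2, y_n + (h/2)·k1); k3 = f(t_n + h/2, y_n + (h/2)·k2); k4 = f(t_n + h, y_n + h·k3); y_{n+1} = y_n + (h/6)·(k1 + 2k2 + 2k3 + k4).
t=0.300000, y=-1.030000:
  k1 = f(0.300000, -1.030000) = -1.151700
  k2 = f(0.430000, -1.179721) = -1.268140
  k3 = f(0.430000, -1.194858) = -1.287667
  k4 = f(0.560000, -1.364793) = -1.430184
  y ← -1.030000 + (0.26/6)·(k1 + 2k2 + 2k3 + k4) = -1.363385
t=0.560000, y=-1.363385:
  k1 = f(0.560000, -1.363385) = -1.428367
  k2 = f(0.690000, -1.549073) = -1.591204
  k3 = f(0.690000, -1.570241) = -1.618511
  k4 = f(0.820000, -1.784198) = -1.817815
  y ← -1.363385 + (0.26/6)·(k1 + 2k2 + 2k3 + k4) = -1.782228
y(0.82) ≈ -1.7822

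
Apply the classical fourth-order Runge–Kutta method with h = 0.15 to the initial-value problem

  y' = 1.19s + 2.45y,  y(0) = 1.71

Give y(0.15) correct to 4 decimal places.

2.4845

RK4: k1 = f(s_n, y_n); k2 = f(s_n + h/2, y_n + (h/2)·k1); k3 = f(s_n + h/2, y_n + (h/2)·k2); k4 = f(s_n + h, y_n + h·k3); y_{n+1} = y_n + (h/6)·(k1 + 2k2 + 2k3 + k4).
s=0.000000, y=1.710000:
  k1 = f(0.000000, 1.710000) = 4.189500
  k2 = f(0.075000, 2.024212) = 5.048571
  k3 = f(0.075000, 2.088643) = 5.206425
  k4 = f(0.150000, 2.490964) = 6.281361
  y ← 1.710000 + (0.15/6)·(k1 + 2k2 + 2k3 + k4) = 2.484521
y(0.15) ≈ 2.4845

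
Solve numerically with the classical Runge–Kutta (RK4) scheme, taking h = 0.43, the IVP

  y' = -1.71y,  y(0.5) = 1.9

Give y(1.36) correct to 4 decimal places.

RK4: k1 = f(t_n, y_n); k2 = f(t_n + h/2, y_n + (h/2)·k1); k3 = f(t_n + h/2, y_n + (h/2)·k2); k4 = f(t_n + h, y_n + h·k3); y_{n+1} = y_n + (h/6)·(k1 + 2k2 + 2k3 + k4).
t=0.500000, y=1.900000:
  k1 = f(0.500000, 1.900000) = -3.249000
  k2 = f(0.715000, 1.201465) = -2.054505
  k3 = f(0.715000, 1.458281) = -2.493661
  k4 = f(0.930000, 0.827726) = -1.415411
  y ← 1.900000 + (0.43/6)·(k1 + 2k2 + 2k3 + k4) = 0.913813
t=0.930000, y=0.913813:
  k1 = f(0.930000, 0.913813) = -1.562621
  k2 = f(1.145000, 0.577850) = -0.988123
  k3 = f(1.145000, 0.701367) = -1.199337
  k4 = f(1.360000, 0.398098) = -0.680748
  y ← 0.913813 + (0.43/6)·(k1 + 2k2 + 2k3 + k4) = 0.439503
y(1.36) ≈ 0.4395

0.4395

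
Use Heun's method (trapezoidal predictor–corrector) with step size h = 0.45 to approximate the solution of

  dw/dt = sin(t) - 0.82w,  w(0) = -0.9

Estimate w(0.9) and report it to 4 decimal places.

-0.1334

Heun: k1 = f(t_n, w_n); k2 = f(t_n + h, w_n + h·k1); w_{n+1} = w_n + (h/2)·(k1 + k2).
t=0.000000, w=-0.900000:
  k1 = f(0.000000, -0.900000) = 0.738000
  k2 = f(0.450000, -0.567900) = 0.900644
  w ← -0.900000 + (0.45/2)·(0.738000 + 0.900644) = -0.531305
t=0.450000, w=-0.531305:
  k1 = f(0.450000, -0.531305) = 0.870636
  k2 = f(0.900000, -0.139519) = 0.897733
  w ← -0.531305 + (0.45/2)·(0.870636 + 0.897733) = -0.133422
w(0.9) ≈ -0.1334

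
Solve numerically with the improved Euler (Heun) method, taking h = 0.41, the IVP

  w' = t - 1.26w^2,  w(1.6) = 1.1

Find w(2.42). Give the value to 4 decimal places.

Heun: k1 = f(t_n, w_n); k2 = f(t_n + h, w_n + h·k1); w_{n+1} = w_n + (h/2)·(k1 + k2).
t=1.600000, w=1.100000:
  k1 = f(1.600000, 1.100000) = 0.075400
  k2 = f(2.010000, 1.130914) = 0.398502
  w ← 1.100000 + (0.41/2)·(0.075400 + 0.398502) = 1.197150
t=2.010000, w=1.197150:
  k1 = f(2.010000, 1.197150) = 0.204208
  k2 = f(2.420000, 1.280875) = 0.352791
  w ← 1.197150 + (0.41/2)·(0.204208 + 0.352791) = 1.311335
w(2.42) ≈ 1.3113

1.3113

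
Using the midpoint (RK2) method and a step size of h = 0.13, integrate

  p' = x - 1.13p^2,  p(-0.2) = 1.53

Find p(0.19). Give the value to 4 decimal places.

0.9341

Midpoint: k1 = f(x_n, p_n); k2 = f(x_n + h/2, p_n + (h/2)·k1); p_{n+1} = p_n + h·k2.
x=-0.200000, p=1.530000:
  k1 = f(-0.200000, 1.530000) = -2.845217
  k2 = f(-0.135000, 1.345061) = -2.179383
  p ← 1.530000 + 0.13·(-2.179383) = 1.246680
x=-0.070000, p=1.246680:
  k1 = f(-0.070000, 1.246680) = -1.826259
  k2 = f(-0.005000, 1.127973) = -1.442726
  p ← 1.246680 + 0.13·(-1.442726) = 1.059126
x=0.060000, p=1.059126:
  k1 = f(0.060000, 1.059126) = -1.207575
  k2 = f(0.125000, 0.980633) = -0.961655
  p ← 1.059126 + 0.13·(-0.961655) = 0.934111
p(0.19) ≈ 0.9341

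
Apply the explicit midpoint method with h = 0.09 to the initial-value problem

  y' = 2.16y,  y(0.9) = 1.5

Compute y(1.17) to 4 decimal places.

2.6791

Midpoint: k1 = f(x_n, y_n); k2 = f(x_n + h/2, y_n + (h/2)·k1); y_{n+1} = y_n + h·k2.
x=0.900000, y=1.500000:
  k1 = f(0.900000, 1.500000) = 3.240000
  k2 = f(0.945000, 1.645800) = 3.554928
  y ← 1.500000 + 0.09·3.554928 = 1.819944
x=0.990000, y=1.819944:
  k1 = f(0.990000, 1.819944) = 3.931078
  k2 = f(1.035000, 1.996842) = 4.313179
  y ← 1.819944 + 0.09·4.313179 = 2.208130
x=1.080000, y=2.208130:
  k1 = f(1.080000, 2.208130) = 4.769560
  k2 = f(1.125000, 2.422760) = 5.233161
  y ← 2.208130 + 0.09·5.233161 = 2.679114
y(1.17) ≈ 2.6791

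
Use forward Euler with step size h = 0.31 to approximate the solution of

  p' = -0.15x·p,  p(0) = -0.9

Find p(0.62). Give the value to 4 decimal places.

Euler: p_{n+1} = p_n + h·f(x_n, p_n).
x=0.000000, p=-0.900000: f=0.000000 → p ← -0.900000 + 0.31·0.000000 = -0.900000
x=0.310000, p=-0.900000: f=0.041850 → p ← -0.900000 + 0.31·0.041850 = -0.887027
p(0.62) ≈ -0.8870

-0.8870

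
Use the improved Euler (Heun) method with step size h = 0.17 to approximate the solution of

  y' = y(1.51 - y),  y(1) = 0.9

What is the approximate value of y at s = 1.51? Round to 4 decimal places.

1.1484

Heun: k1 = f(s_n, y_n); k2 = f(s_n + h, y_n + h·k1); y_{n+1} = y_n + (h/2)·(k1 + k2).
s=1.000000, y=0.900000:
  k1 = f(1.000000, 0.900000) = 0.549000
  k2 = f(1.170000, 0.993330) = 0.513224
  y ← 0.900000 + (0.17/2)·(0.549000 + 0.513224) = 0.990289
s=1.170000, y=0.990289:
  k1 = f(1.170000, 0.990289) = 0.514664
  k2 = f(1.340000, 1.077782) = 0.465837
  y ← 0.990289 + (0.17/2)·(0.514664 + 0.465837) = 1.073632
s=1.340000, y=1.073632:
  k1 = f(1.340000, 1.073632) = 0.468499
  k2 = f(1.510000, 1.153276) = 0.411401
  y ← 1.073632 + (0.17/2)·(0.468499 + 0.411401) = 1.148423
y(1.51) ≈ 1.1484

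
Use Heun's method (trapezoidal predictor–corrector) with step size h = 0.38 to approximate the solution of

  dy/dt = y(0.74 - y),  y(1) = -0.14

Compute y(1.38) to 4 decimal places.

-0.1963

Heun: k1 = f(t_n, y_n); k2 = f(t_n + h, y_n + h·k1); y_{n+1} = y_n + (h/2)·(k1 + k2).
t=1.000000, y=-0.140000:
  k1 = f(1.000000, -0.140000) = -0.123200
  k2 = f(1.380000, -0.186816) = -0.173144
  y ← -0.140000 + (0.38/2)·(-0.123200 + (-0.173144)) = -0.196305
y(1.38) ≈ -0.1963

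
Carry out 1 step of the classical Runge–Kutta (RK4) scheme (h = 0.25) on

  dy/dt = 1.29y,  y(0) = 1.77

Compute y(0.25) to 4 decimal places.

RK4: k1 = f(t_n, y_n); k2 = f(t_n + h/2, y_n + (h/2)·k1); k3 = f(t_n + h/2, y_n + (h/2)·k2); k4 = f(t_n + h, y_n + h·k3); y_{n+1} = y_n + (h/6)·(k1 + 2k2 + 2k3 + k4).
t=0.000000, y=1.770000:
  k1 = f(0.000000, 1.770000) = 2.283300
  k2 = f(0.125000, 2.055413) = 2.651482
  k3 = f(0.125000, 2.101435) = 2.710851
  k4 = f(0.250000, 2.447713) = 3.157550
  y ← 1.770000 + (0.25/6)·(k1 + 2k2 + 2k3 + k4) = 2.443563
y(0.25) ≈ 2.4436

2.4436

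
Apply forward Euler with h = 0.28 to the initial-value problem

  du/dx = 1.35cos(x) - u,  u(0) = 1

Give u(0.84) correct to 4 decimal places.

Euler: u_{n+1} = u_n + h·f(x_n, u_n).
x=0.000000, u=1.000000: f=0.350000 → u ← 1.000000 + 0.28·0.350000 = 1.098000
x=0.280000, u=1.098000: f=0.199425 → u ← 1.098000 + 0.28·0.199425 = 1.153839
x=0.560000, u=1.153839: f=-0.010045 → u ← 1.153839 + 0.28·(-0.010045) = 1.151026
u(0.84) ≈ 1.1510

1.1510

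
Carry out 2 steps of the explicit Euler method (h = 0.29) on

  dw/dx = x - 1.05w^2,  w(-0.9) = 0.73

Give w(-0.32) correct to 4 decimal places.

Euler: w_{n+1} = w_n + h·f(x_n, w_n).
x=-0.900000, w=0.730000: f=-1.459545 → w ← 0.730000 + 0.29·(-1.459545) = 0.306732
x=-0.610000, w=0.306732: f=-0.708789 → w ← 0.306732 + 0.29·(-0.708789) = 0.101183
w(-0.32) ≈ 0.1012

0.1012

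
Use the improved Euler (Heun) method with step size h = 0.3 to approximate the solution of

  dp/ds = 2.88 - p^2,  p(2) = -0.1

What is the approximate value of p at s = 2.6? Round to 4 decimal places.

1.1760

Heun: k1 = f(s_n, p_n); k2 = f(s_n + h, p_n + h·k1); p_{n+1} = p_n + (h/2)·(k1 + k2).
s=2.000000, p=-0.100000:
  k1 = f(2.000000, -0.100000) = 2.870000
  k2 = f(2.300000, 0.761000) = 2.300879
  p ← -0.100000 + (0.3/2)·(2.870000 + 2.300879) = 0.675632
s=2.300000, p=0.675632:
  k1 = f(2.300000, 0.675632) = 2.423522
  k2 = f(2.600000, 1.402688) = 0.912465
  p ← 0.675632 + (0.3/2)·(2.423522 + 0.912465) = 1.176030
p(2.6) ≈ 1.1760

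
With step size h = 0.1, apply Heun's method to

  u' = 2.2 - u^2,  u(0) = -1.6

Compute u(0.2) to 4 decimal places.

Heun: k1 = f(x_n, u_n); k2 = f(x_n + h, u_n + h·k1); u_{n+1} = u_n + (h/2)·(k1 + k2).
x=0.000000, u=-1.600000:
  k1 = f(0.000000, -1.600000) = -0.360000
  k2 = f(0.100000, -1.636000) = -0.476496
  u ← -1.600000 + (0.1/2)·(-0.360000 + (-0.476496)) = -1.641825
x=0.100000, u=-1.641825:
  k1 = f(0.100000, -1.641825) = -0.495589
  k2 = f(0.200000, -1.691384) = -0.660779
  u ← -1.641825 + (0.1/2)·(-0.495589 + (-0.660779)) = -1.699643
u(0.2) ≈ -1.6996

-1.6996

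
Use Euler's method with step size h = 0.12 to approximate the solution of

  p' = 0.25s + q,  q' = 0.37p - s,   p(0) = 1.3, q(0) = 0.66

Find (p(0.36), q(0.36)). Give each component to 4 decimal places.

1.5679, 0.8010

Euler on (p,q): p_{n+1} = p_n + h·p', q_{n+1} = q_n + h·q'.
0.000000: (1.300000, 0.660000); f=(0.660000, 0.481000) → (1.379200, 0.717720)
0.120000: (1.379200, 0.717720); f=(0.747720, 0.390304) → (1.468926, 0.764556)
0.240000: (1.468926, 0.764556); f=(0.824556, 0.303503) → (1.567873, 0.800977)
(p(0.36), q(0.36)) ≈ (1.5679, 0.8010)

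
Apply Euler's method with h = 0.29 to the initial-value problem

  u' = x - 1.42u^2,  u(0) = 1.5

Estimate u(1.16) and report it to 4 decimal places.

Euler: u_{n+1} = u_n + h·f(x_n, u_n).
x=0.000000, u=1.500000: f=-3.195000 → u ← 1.500000 + 0.29·(-3.195000) = 0.573450
x=0.290000, u=0.573450: f=-0.176960 → u ← 0.573450 + 0.29·(-0.176960) = 0.522132
x=0.580000, u=0.522132: f=0.192877 → u ← 0.522132 + 0.29·0.192877 = 0.578066
x=0.870000, u=0.578066: f=0.395492 → u ← 0.578066 + 0.29·0.395492 = 0.692759
u(1.16) ≈ 0.6928

0.6928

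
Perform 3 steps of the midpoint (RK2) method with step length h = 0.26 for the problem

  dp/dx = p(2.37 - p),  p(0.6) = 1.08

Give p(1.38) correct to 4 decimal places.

1.9924

Midpoint: k1 = f(x_n, p_n); k2 = f(x_n + h/2, p_n + (h/2)·k1); p_{n+1} = p_n + h·k2.
x=0.600000, p=1.080000:
  k1 = f(0.600000, 1.080000) = 1.393200
  k2 = f(0.730000, 1.261116) = 1.398431
  p ← 1.080000 + 0.26·1.398431 = 1.443592
x=0.860000, p=1.443592:
  k1 = f(0.860000, 1.443592) = 1.337355
  k2 = f(0.990000, 1.617448) = 1.217213
  p ← 1.443592 + 0.26·1.217213 = 1.760068
x=1.120000, p=1.760068:
  k1 = f(1.120000, 1.760068) = 1.073522
  k2 = f(1.250000, 1.899626) = 0.893535
  p ← 1.760068 + 0.26·0.893535 = 1.992387
p(1.38) ≈ 1.9924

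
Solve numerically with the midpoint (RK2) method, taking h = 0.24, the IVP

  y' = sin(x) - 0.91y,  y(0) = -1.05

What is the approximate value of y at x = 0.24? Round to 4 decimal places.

-0.8170

Midpoint: k1 = f(x_n, y_n); k2 = f(x_n + h/2, y_n + (h/2)·k1); y_{n+1} = y_n + h·k2.
x=0.000000, y=-1.050000:
  k1 = f(0.000000, -1.050000) = 0.955500
  k2 = f(0.120000, -0.935340) = 0.970872
  y ← -1.050000 + 0.24·0.970872 = -0.816991
y(0.24) ≈ -0.8170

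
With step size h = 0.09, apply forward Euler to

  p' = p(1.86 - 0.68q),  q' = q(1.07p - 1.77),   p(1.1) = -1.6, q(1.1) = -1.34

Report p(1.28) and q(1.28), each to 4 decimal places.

-2.4463, -0.5964

Euler on (p,q): p_{n+1} = p_n + h·p', q_{n+1} = q_n + h·q'.
1.100000: (-1.600000, -1.340000); f=(-4.433920, 4.665880) → (-1.999053, -0.920071)
1.190000: (-1.999053, -0.920071); f=(-4.968942, 3.596544) → (-2.446258, -0.596382)
(p(1.28), q(1.28)) ≈ (-2.4463, -0.5964)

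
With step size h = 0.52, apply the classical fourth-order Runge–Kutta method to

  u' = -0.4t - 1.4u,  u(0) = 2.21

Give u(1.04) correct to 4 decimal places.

RK4: k1 = f(t_n, u_n); k2 = f(t_n + h/2, u_n + (h/2)·k1); k3 = f(t_n + h/2, u_n + (h/2)·k2); k4 = f(t_n + h, u_n + h·k3); u_{n+1} = u_n + (h/6)·(k1 + 2k2 + 2k3 + k4).
t=0.000000, u=2.210000:
  k1 = f(0.000000, 2.210000) = -3.094000
  k2 = f(0.260000, 1.405560) = -2.071784
  k3 = f(0.260000, 1.671336) = -2.443871
  k4 = f(0.520000, 0.939187) = -1.522862
  u ← 2.210000 + (0.52/6)·(k1 + 2k2 + 2k3 + k4) = 1.027158
t=0.520000, u=1.027158:
  k1 = f(0.520000, 1.027158) = -1.646022
  k2 = f(0.780000, 0.599193) = -1.150870
  k3 = f(0.780000, 0.727932) = -1.331105
  k4 = f(1.040000, 0.334984) = -0.884977
  u ← 1.027158 + (0.52/6)·(k1 + 2k2 + 2k3 + k4) = 0.377596
u(1.04) ≈ 0.3776

0.3776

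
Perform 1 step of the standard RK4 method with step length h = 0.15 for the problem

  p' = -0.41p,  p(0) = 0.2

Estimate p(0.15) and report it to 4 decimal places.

0.1881

RK4: k1 = f(t_n, p_n); k2 = f(t_n + h/2, p_n + (h/2)·k1); k3 = f(t_n + h/2, p_n + (h/2)·k2); k4 = f(t_n + h, p_n + h·k3); p_{n+1} = p_n + (h/6)·(k1 + 2k2 + 2k3 + k4).
t=0.000000, p=0.200000:
  k1 = f(0.000000, 0.200000) = -0.082000
  k2 = f(0.075000, 0.193850) = -0.079479
  k3 = f(0.075000, 0.194039) = -0.079556
  k4 = f(0.150000, 0.188067) = -0.077107
  p ← 0.200000 + (0.15/6)·(k1 + 2k2 + 2k3 + k4) = 0.188071
p(0.15) ≈ 0.1881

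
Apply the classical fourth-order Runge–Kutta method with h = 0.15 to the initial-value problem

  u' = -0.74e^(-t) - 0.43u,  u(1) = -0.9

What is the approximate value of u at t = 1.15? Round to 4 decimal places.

-0.8805

RK4: k1 = f(t_n, u_n); k2 = f(t_n + h/2, u_n + (h/2)·k1); k3 = f(t_n + h/2, u_n + (h/2)·k2); k4 = f(t_n + h, u_n + h·k3); u_{n+1} = u_n + (h/6)·(k1 + 2k2 + 2k3 + k4).
t=1.000000, u=-0.900000:
  k1 = f(1.000000, -0.900000) = 0.114769
  k2 = f(1.075000, -0.891392) = 0.130738
  k3 = f(1.075000, -0.890195) = 0.130223
  k4 = f(1.150000, -0.880466) = 0.144289
  u ← -0.900000 + (0.15/6)·(k1 + 2k2 + 2k3 + k4) = -0.880475
u(1.15) ≈ -0.8805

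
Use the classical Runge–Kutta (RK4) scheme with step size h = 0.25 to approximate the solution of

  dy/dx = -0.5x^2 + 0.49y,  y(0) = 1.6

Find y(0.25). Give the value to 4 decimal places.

1.8058

RK4: k1 = f(x_n, y_n); k2 = f(x_n + h/2, y_n + (h/2)·k1); k3 = f(x_n + h/2, y_n + (h/2)·k2); k4 = f(x_n + h, y_n + h·k3); y_{n+1} = y_n + (h/6)·(k1 + 2k2 + 2k3 + k4).
x=0.000000, y=1.600000:
  k1 = f(0.000000, 1.600000) = 0.784000
  k2 = f(0.125000, 1.698000) = 0.824208
  k3 = f(0.125000, 1.703026) = 0.826670
  k4 = f(0.250000, 1.806668) = 0.854017
  y ← 1.600000 + (0.25/6)·(k1 + 2k2 + 2k3 + k4) = 1.805824
y(0.25) ≈ 1.8058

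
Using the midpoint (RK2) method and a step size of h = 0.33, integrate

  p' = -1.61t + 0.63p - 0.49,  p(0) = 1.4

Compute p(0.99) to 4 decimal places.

0.9812

Midpoint: k1 = f(t_n, p_n); k2 = f(t_n + h/2, p_n + (h/2)·k1); p_{n+1} = p_n + h·k2.
t=0.000000, p=1.400000:
  k1 = f(0.000000, 1.400000) = 0.392000
  k2 = f(0.165000, 1.464680) = 0.167098
  p ← 1.400000 + 0.33·0.167098 = 1.455142
t=0.330000, p=1.455142:
  k1 = f(0.330000, 1.455142) = -0.104560
  k2 = f(0.495000, 1.437890) = -0.381079
  p ← 1.455142 + 0.33·(-0.381079) = 1.329386
t=0.660000, p=1.329386:
  k1 = f(0.660000, 1.329386) = -0.715087
  k2 = f(0.825000, 1.211397) = -1.055070
  p ← 1.329386 + 0.33·(-1.055070) = 0.981213
p(0.99) ≈ 0.9812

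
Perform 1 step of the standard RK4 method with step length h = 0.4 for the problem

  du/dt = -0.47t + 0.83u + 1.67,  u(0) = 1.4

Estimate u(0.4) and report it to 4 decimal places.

2.7013

RK4: k1 = f(t_n, u_n); k2 = f(t_n + h/2, u_n + (h/2)·k1); k3 = f(t_n + h/2, u_n + (h/2)·k2); k4 = f(t_n + h, u_n + h·k3); u_{n+1} = u_n + (h/6)·(k1 + 2k2 + 2k3 + k4).
t=0.000000, u=1.400000:
  k1 = f(0.000000, 1.400000) = 2.832000
  k2 = f(0.200000, 1.966400) = 3.208112
  k3 = f(0.200000, 2.041622) = 3.270547
  k4 = f(0.400000, 2.708219) = 3.729821
  u ← 1.400000 + (0.4/6)·(k1 + 2k2 + 2k3 + k4) = 2.701276
u(0.4) ≈ 2.7013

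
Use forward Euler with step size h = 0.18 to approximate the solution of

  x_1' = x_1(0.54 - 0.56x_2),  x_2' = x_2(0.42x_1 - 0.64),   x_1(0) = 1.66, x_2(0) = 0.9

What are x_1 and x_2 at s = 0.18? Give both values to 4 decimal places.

1.6708, 0.9093

Euler on (x_1,x_2): x_1_{n+1} = x_1_n + h·x_1', x_2_{n+1} = x_2_n + h·x_2'.
0.000000: (1.660000, 0.900000); f=(0.059760, 0.051480) → (1.670757, 0.909266)
(x_1(0.18), x_2(0.18)) ≈ (1.6708, 0.9093)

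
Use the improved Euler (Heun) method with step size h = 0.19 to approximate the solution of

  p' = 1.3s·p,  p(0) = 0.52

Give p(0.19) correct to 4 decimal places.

0.5322

Heun: k1 = f(s_n, p_n); k2 = f(s_n + h, p_n + h·k1); p_{n+1} = p_n + (h/2)·(k1 + k2).
s=0.000000, p=0.520000:
  k1 = f(0.000000, 0.520000) = 0.000000
  k2 = f(0.190000, 0.520000) = 0.128440
  p ← 0.520000 + (0.19/2)·(0.000000 + 0.128440) = 0.532202
p(0.19) ≈ 0.5322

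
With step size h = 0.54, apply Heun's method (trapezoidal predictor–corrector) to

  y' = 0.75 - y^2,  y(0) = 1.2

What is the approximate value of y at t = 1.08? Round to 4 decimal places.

Heun: k1 = f(t_n, y_n); k2 = f(t_n + h, y_n + h·k1); y_{n+1} = y_n + (h/2)·(k1 + k2).
t=0.000000, y=1.200000:
  k1 = f(0.000000, 1.200000) = -0.690000
  k2 = f(0.540000, 0.827400) = 0.065409
  y ← 1.200000 + (0.54/2)·(-0.690000 + 0.065409) = 1.031360
t=0.540000, y=1.031360:
  k1 = f(0.540000, 1.031360) = -0.313704
  k2 = f(1.080000, 0.861960) = 0.007025
  y ← 1.031360 + (0.54/2)·(-0.313704 + 0.007025) = 0.948557
y(1.08) ≈ 0.9486

0.9486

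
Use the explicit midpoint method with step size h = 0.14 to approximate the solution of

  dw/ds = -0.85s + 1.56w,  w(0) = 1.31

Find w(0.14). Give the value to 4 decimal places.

Midpoint: k1 = f(s_n, w_n); k2 = f(s_n + h/2, w_n + (h/2)·k1); w_{n+1} = w_n + h·k2.
s=0.000000, w=1.310000:
  k1 = f(0.000000, 1.310000) = 2.043600
  k2 = f(0.070000, 1.453052) = 2.207261
  w ← 1.310000 + 0.14·2.207261 = 1.619017
w(0.14) ≈ 1.6190

1.6190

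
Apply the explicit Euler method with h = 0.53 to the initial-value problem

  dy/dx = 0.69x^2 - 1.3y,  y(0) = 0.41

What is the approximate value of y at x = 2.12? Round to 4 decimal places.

Euler: y_{n+1} = y_n + h·f(x_n, y_n).
x=0.000000, y=0.410000: f=-0.533000 → y ← 0.410000 + 0.53·(-0.533000) = 0.127510
x=0.530000, y=0.127510: f=0.028058 → y ← 0.127510 + 0.53·0.028058 = 0.142381
x=1.060000, y=0.142381: f=0.590189 → y ← 0.142381 + 0.53·0.590189 = 0.455181
x=1.590000, y=0.455181: f=1.152654 → y ← 0.455181 + 0.53·1.152654 = 1.066087
y(2.12) ≈ 1.0661

1.0661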